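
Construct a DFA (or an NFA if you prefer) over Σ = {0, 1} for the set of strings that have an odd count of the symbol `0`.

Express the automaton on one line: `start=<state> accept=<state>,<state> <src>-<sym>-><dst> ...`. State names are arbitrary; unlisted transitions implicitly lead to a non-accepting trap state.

Keep the running count of `0`s modulo 2: each `0` advances along the cycle A → B → A while other symbols loop. Accept at B.
A 2-state machine:
       0  1 
>  A   B  A 
 * B   A  B 
(> = start, * = accepting)

start=A accept=B A-0->B A-1->A B-0->A B-1->B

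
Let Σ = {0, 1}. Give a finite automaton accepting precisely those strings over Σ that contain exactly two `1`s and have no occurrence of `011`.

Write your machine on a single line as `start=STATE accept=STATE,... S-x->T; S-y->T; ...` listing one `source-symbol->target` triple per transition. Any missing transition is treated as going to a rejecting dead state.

Handle the two conditions separately and then intersect. The first has 4 states tracking the count of `1`s, saturating at 3; the second has 4 states tracking partial matches of the forbidden pattern `011`. A product state is a pair (one from each), accepting exactly when both do. Equivalent product states are then merged.
6 states suffice.
        0   1  
>  s0   s1  s2 
   s1   s1  s3 
   s2   s2  s4 
   s3   s2  s5 
 * s4   s4  s5 
   s5   s5  s5 
(> = start, * = accepting)

start=s0; accept=s4; s0-0->s1; s0-1->s2; s1-0->s1; s1-1->s3; s2-0->s2; s2-1->s4; s3-0->s2; s3-1->s5; s4-0->s4; s4-1->s5; s5-0->s5; s5-1->s5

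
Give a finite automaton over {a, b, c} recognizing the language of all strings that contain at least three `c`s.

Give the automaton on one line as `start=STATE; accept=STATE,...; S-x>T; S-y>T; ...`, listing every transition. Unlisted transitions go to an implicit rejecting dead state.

Count `c`s, saturating at 4: states S0 through S3 mean 0 through 3 `c`s seen; S4 means more than 3. Each `c` increments (capped at S4); other symbols loop. Accept from {S3, S4}.
5 states suffice.
        a   b   c  
>  S0   S0  S0  S1 
   S1   S1  S1  S2 
   S2   S2  S2  S3 
 * S3   S3  S3  S4 
 * S4   S4  S4  S4 
(> = start, * = accepting)

start=S0; accept=S3,S4; S0-a>S0; S0-b>S0; S0-c>S1; S1-a>S1; S1-b>S1; S1-c>S2; S2-a>S2; S2-b>S2; S2-c>S3; S3-a>S3; S3-b>S3; S3-c>S4; S4-a>S4; S4-b>S4; S4-c>S4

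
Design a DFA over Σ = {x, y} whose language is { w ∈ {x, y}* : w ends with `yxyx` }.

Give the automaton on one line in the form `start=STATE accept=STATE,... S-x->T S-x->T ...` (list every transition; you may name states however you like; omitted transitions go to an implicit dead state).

Let each state record the length of the longest suffix of the input read so far that is also a prefix of `yxyx`. B means the last symbol is `y`; C means the last 2 symbols are `yx`; D means the last 3 symbols are `yxy`; E means the last 4 symbols are `yxyx`. Accept only at E, where the string currently ends in `yxyx`.
5 states suffice.
       x  y 
>  A   A  B 
   B   C  B 
   C   A  D 
   D   E  B 
 * E   A  D 
(> = start, * = accepting)

start=A accept=E A-x->A A-y->B B-x->C B-y->B C-x->A C-y->D D-x->E D-y->B E-x->A E-y->D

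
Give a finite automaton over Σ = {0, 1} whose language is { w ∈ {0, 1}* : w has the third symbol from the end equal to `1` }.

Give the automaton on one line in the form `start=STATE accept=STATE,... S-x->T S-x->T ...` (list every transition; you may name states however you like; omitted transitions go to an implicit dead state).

Because acceptance depends on a position counted from the end, the machine has to buffer the most recent 3 symbols. Make each state the string of the last up-to-3 symbols read; on input `x` shift the window left and append `x`. Accept when the buffered window has length 3 and begins with `1`.
A 15-state machine:
       0  1 
>  A   B  C 
   B   D  E 
   C   F  G 
   D   H  I 
   E   J  K 
   F   L  M 
   G   N  O 
   H   H  I 
   I   J  K 
   J   L  M 
   K   N  O 
 * L   H  I 
 * M   J  K 
 * N   L  M 
 * O   N  O 
(> = start, * = accepting)

start=A accept=L,M,N,O A-0->B A-1->C B-0->D B-1->E C-0->F C-1->G D-0->H D-1->I E-0->J E-1->K F-0->L F-1->M G-0->N G-1->O H-0->H H-1->I I-0->J I-1->K J-0->L J-1->M K-0->N K-1->O L-0->H L-1->I M-0->J M-1->K N-0->L N-1->M O-0->N O-1->O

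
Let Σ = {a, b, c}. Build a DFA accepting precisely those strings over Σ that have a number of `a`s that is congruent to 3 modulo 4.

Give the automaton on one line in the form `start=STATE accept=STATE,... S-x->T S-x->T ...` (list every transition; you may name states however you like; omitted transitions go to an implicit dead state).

start=q0 accept=q3 q0-a->q1 q0-b->q0 q0-c->q0 q1-a->q2 q1-b->q1 q1-c->q1 q2-a->q3 q2-b->q2 q2-c->q2 q3-a->q0 q3-b->q3 q3-c->q3

Keep the running count of `a`s modulo 4: each `a` advances along the cycle q0 → q1 → q2 → q3 → q0 while other symbols loop. Accept at q3.
        a   b   c  
>  q0   q1  q0  q0 
   q1   q2  q1  q1 
   q2   q3  q2  q2 
 * q3   q0  q3  q3 
(> = start, * = accepting)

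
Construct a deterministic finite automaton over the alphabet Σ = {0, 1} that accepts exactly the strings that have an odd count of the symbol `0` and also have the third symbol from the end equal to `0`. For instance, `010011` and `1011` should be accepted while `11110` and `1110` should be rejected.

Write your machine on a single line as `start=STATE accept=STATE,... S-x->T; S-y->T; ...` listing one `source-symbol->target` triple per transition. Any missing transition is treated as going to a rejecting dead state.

start=S0; accept=S4,S7,S8,S9; S0-0->S1; S0-1->S0; S1-0->S2; S1-1->S3; S2-0->S4; S2-1->S5; S3-0->S6; S3-1->S7; S4-0->S2; S4-1->S8; S5-0->S9; S5-1->S0; S6-0->S10; S6-1->S5; S7-0->S6; S7-1->S11; S8-0->S6; S8-1->S7; S9-0->S2; S9-1->S3; S10-0->S2; S10-1->S8; S11-0->S6; S11-1->S11

Handle the two conditions separately and then intersect. One (2 states) tracks the count of `0`s modulo 2; the other (15 states) tracks the last 3 symbols read. Each combined state is a pair, one component from each; accept when both components accept. Minimizing collapses redundant product states.
A 12-state machine:
          0    1  
>  S0     S1   S0 
   S1     S2   S3 
   S2     S4   S5 
   S3     S6   S7 
 * S4     S2   S8 
   S5     S9   S0 
   S6    S10   S5 
 * S7     S6  S11 
 * S8     S6   S7 
 * S9     S2   S3 
   S10    S2   S8 
   S11    S6  S11 
(> = start, * = accepting)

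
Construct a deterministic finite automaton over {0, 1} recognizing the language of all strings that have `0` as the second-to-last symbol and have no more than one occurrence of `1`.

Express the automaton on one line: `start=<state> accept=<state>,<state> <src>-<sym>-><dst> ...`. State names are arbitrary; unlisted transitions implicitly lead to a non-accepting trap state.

start=S0 accept=S3,S4,S7 S0-0->S1 S0-1->S2 S1-0->S3 S1-1->S4 S2-0->S5 S2-1->S6 S3-0->S3 S3-1->S4 S4-0->S5 S4-1->S6 S5-0->S7 S5-1->S8 S6-0->S9 S6-1->S6 S7-0->S7 S7-1->S8 S8-0->S9 S8-1->S6 S9-0->S10 S9-1->S8 S10-0->S10 S10-1->S8

Handle the two conditions separately and then intersect. One (7 states) tracks the last 2 symbols read; the other (3 states) tracks the count of `1`s, saturating at 2. Each combined state is a pair, one component from each; accept when both components accept.
With 11 states:
          0    1  
>  S0     S1   S2 
   S1     S3   S4 
   S2     S5   S6 
 * S3     S3   S4 
 * S4     S5   S6 
   S5     S7   S8 
   S6     S9   S6 
 * S7     S7   S8 
   S8     S9   S6 
   S9    S10   S8 
   S10   S10   S8 
(> = start, * = accepting)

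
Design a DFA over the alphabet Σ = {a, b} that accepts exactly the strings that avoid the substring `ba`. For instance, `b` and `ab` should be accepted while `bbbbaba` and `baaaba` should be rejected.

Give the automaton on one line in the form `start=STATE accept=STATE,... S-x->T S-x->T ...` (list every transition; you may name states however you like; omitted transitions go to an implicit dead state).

start=s0 accept=s0,s1 s0-a->s0 s0-b->s1 s1-a->s2 s1-b->s1 s2-a->s2 s2-b->s2

This is the complement of 'contains `ba`'. Use the same substring-matching states — s0 through s2 holding how much of `ba` has just been matched — but flip the accepting set: everything except the trap s2 accepts.
3 states suffice.
        a   b  
>* s0   s0  s1 
 * s1   s2  s1 
   s2   s2  s2 
(> = start, * = accepting)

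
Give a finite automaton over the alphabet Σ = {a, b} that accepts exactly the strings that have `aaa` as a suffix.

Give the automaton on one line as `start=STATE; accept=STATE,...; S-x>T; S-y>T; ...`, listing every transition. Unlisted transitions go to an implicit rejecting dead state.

Remember how much of `aaa` the current input suffix matches. State S0 means no match yet; S1 means the last symbol is `a`; S2 means the last 2 symbols are `aa`; S3 means the last 3 symbols are `aaa`. Only S3 accepts. On a mismatch, fall back to the longest proper suffix that is still a prefix of `aaa`.
With 4 states:
        a   b  
>  S0   S1  S0 
   S1   S2  S0 
   S2   S3  S0 
 * S3   S3  S0 
(> = start, * = accepting)

start=S0; accept=S3; S0-a>S1; S0-b>S0; S1-a>S2; S1-b>S0; S2-a>S3; S2-b>S0; S3-a>S3; S3-b>S0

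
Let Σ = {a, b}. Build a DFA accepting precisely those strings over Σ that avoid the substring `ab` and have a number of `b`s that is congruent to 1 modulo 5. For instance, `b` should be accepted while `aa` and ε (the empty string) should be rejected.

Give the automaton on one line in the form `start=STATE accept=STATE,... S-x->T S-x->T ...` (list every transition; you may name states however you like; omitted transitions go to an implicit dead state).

Handle the two conditions separately and then intersect. The first has 3 states tracking partial matches of the forbidden pattern `ab`; the second has 5 states tracking the count of `b`s modulo 5. A product state is a pair (one from each), accepting exactly when both do. Equivalent product states are then merged.
7 states suffice.
        a   b  
>  q0   q1  q2 
   q1   q1  q1 
 * q2   q3  q4 
 * q3   q3  q1 
   q4   q1  q5 
   q5   q1  q6 
   q6   q1  q0 
(> = start, * = accepting)

start=q0 accept=q2,q3 q0-a->q1 q0-b->q2 q1-a->q1 q1-b->q1 q2-a->q3 q2-b->q4 q3-a->q3 q3-b->q1 q4-a->q1 q4-b->q5 q5-a->q1 q5-b->q6 q6-a->q1 q6-b->q0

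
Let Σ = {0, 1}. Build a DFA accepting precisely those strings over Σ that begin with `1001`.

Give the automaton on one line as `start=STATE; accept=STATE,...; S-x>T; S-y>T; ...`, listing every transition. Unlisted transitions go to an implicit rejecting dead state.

Walk along `1001` while the input agrees: from s0 take `1` to s1, and so on. Any deviation drops to the rejecting sink s5. Once s4 is reached the prefix is confirmed and every continuation is accepted.
        0   1  
>  s0   s5  s1 
   s1   s2  s5 
   s2   s3  s5 
   s3   s5  s4 
 * s4   s4  s4 
   s5   s5  s5 
(> = start, * = accepting)

start=s0; accept=s4; s0-0>s5; s0-1>s1; s1-0>s2; s1-1>s5; s2-0>s3; s2-1>s5; s3-0>s5; s3-1>s4; s4-0>s4; s4-1>s4; s5-0>s5; s5-1>s5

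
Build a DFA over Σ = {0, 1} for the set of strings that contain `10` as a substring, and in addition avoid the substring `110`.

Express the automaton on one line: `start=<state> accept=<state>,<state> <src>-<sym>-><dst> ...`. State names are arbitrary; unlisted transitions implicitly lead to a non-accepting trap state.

start=s0 accept=s2,s4,s5 s0-0->s0 s0-1->s1 s1-0->s2 s1-1->s3 s2-0->s2 s2-1->s4 s3-0->s3 s3-1->s3 s4-0->s2 s4-1->s5 s5-0->s3 s5-1->s5

Handle the two conditions separately and then intersect. One (3 states) tracks whether and how much of `10` has been seen; the other (4 states) tracks partial matches of the forbidden pattern `110`. Each combined state is a pair, one component from each; accept when both components accept. Equivalent product states are then merged.
6 states suffice.
        0   1  
>  s0   s0  s1 
   s1   s2  s3 
 * s2   s2  s4 
   s3   s3  s3 
 * s4   s2  s5 
 * s5   s3  s5 
(> = start, * = accepting)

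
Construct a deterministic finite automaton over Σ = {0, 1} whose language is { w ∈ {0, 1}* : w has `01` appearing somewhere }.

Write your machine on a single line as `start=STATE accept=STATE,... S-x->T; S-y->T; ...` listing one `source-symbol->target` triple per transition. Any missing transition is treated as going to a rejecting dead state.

Track how much of `01` has been matched so far: state s0 is no progress, s2 is the absorbing accept state reached once `01` has occurred. Intermediate states record partial matches; on a mismatch, fall back to the longest reusable overlap.
A 3-state machine:
        0   1  
>  s0   s1  s0 
   s1   s1  s2 
 * s2   s2  s2 
(> = start, * = accepting)

start=s0; accept=s2; s0-0->s1; s0-1->s0; s1-0->s1; s1-1->s2; s2-0->s2; s2-1->s2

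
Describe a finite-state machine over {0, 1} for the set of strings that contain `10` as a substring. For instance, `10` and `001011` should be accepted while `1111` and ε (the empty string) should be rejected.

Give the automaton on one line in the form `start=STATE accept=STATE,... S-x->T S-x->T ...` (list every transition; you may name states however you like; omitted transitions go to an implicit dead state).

States A..B record the length of the longest prefix of `10` that matches the current input suffix. Reaching C means `10` has been seen, and we stay there forever. Accept from C.
3 states suffice.
       0  1 
>  A   A  B 
   B   C  B 
 * C   C  C 
(> = start, * = accepting)

start=A accept=C A-0->A A-1->B B-0->C B-1->B C-0->C C-1->C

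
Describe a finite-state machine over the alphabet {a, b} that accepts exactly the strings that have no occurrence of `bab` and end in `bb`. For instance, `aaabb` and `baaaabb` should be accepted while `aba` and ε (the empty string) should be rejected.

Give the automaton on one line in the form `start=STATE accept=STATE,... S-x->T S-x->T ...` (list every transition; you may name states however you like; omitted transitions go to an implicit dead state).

Build one automaton per condition and run them in lockstep. The first has 4 states tracking partial matches of the forbidden pattern `bab`; the second has 3 states tracking how much of the suffix `bb` has currently been matched. A product state is a pair (one from each), accepting exactly when both do. Equivalent product states are then merged.
        a   b  
>  s0   s0  s1 
   s1   s2  s3 
   s2   s0  s4 
 * s3   s2  s3 
   s4   s4  s4 
(> = start, * = accepting)

start=s0 accept=s3 s0-a->s0 s0-b->s1 s1-a->s2 s1-b->s3 s2-a->s0 s2-b->s4 s3-a->s2 s3-b->s3 s4-a->s4 s4-b->s4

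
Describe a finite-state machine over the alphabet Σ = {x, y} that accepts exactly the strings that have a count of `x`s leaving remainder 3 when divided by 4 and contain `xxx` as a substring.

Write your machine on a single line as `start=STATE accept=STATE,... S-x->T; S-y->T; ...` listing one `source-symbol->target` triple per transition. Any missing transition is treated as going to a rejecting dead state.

Handle the two conditions separately and then intersect. The first has 4 states tracking the count of `x`s modulo 4; the second has 4 states tracking whether and how much of `xxx` has been seen. A product state is a pair (one from each), accepting exactly when both do.
16 states suffice.
          x    y  
>  s0     s1   s0 
   s1     s2   s3 
   s2     s4   s5 
   s3     s6   s3 
 * s4     s7   s4 
   s5     s8   s5 
   s6     s9   s5 
   s7    s10   s7 
   s8    s11  s12 
   s9     s7  s12 
   s10   s13  s10 
   s11   s10   s0 
   s12   s14  s12 
   s13    s4  s13 
   s14   s15   s0 
   s15   s13   s3 
(> = start, * = accepting)

start=s0; accept=s4; s0-x->s1; s0-y->s0; s1-x->s2; s1-y->s3; s2-x->s4; s2-y->s5; s3-x->s6; s3-y->s3; s4-x->s7; s4-y->s4; s5-x->s8; s5-y->s5; s6-x->s9; s6-y->s5; s7-x->s10; s7-y->s7; s8-x->s11; s8-y->s12; s9-x->s7; s9-y->s12; s10-x->s13; s10-y->s10; s11-x->s10; s11-y->s0; s12-x->s14; s12-y->s12; s13-x->s4; s13-y->s13; s14-x->s15; s14-y->s0; s15-x->s13; s15-y->s3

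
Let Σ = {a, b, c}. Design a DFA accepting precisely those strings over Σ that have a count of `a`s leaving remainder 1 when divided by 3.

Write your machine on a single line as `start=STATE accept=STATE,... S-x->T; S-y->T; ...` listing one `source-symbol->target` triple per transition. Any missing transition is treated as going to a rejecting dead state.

Keep the running count of `a`s modulo 3: each `a` advances along the cycle q0 → q1 → q2 → q0 while other symbols loop. Accept at q1.
With 3 states:
        a   b   c  
>  q0   q1  q0  q0 
 * q1   q2  q1  q1 
   q2   q0  q2  q2 
(> = start, * = accepting)

start=q0; accept=q1; q0-a->q1; q0-b->q0; q0-c->q0; q1-a->q2; q1-b->q1; q1-c->q1; q2-a->q0; q2-b->q2; q2-c->q2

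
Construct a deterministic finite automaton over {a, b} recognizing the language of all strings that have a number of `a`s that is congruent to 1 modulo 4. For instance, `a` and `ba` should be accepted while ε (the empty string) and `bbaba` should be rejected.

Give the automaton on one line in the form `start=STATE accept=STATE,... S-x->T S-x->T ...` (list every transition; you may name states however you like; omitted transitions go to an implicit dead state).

Keep the running count of `a`s modulo 4: each `a` advances along the cycle q0 → q1 → q2 → q3 → q0 while other symbols loop. Accept at q1.
A 4-state machine:
        a   b  
>  q0   q1  q0 
 * q1   q2  q1 
   q2   q3  q2 
   q3   q0  q3 
(> = start, * = accepting)

start=q0 accept=q1 q0-a->q1 q0-b->q0 q1-a->q2 q1-b->q1 q2-a->q3 q2-b->q2 q3-a->q0 q3-b->q3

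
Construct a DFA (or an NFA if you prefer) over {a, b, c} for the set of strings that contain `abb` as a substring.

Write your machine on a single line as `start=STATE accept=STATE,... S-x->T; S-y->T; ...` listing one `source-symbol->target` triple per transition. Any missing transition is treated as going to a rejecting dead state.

start=s0; accept=s3; s0-a->s1; s0-b->s0; s0-c->s0; s1-a->s1; s1-b->s2; s1-c->s0; s2-a->s1; s2-b->s3; s2-c->s0; s3-a->s3; s3-b->s3; s3-c->s3

Track how much of `abb` has been matched so far: state s0 is no progress, s3 is the absorbing accept state reached once `abb` has occurred. Intermediate states record partial matches; on a mismatch, fall back to the longest reusable overlap.
4 states suffice.
        a   b   c  
>  s0   s1  s0  s0 
   s1   s1  s2  s0 
   s2   s1  s3  s0 
 * s3   s3  s3  s3 
(> = start, * = accepting)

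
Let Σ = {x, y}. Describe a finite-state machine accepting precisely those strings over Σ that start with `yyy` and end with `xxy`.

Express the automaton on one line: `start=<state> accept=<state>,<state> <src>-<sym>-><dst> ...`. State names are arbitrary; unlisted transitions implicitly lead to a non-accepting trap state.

start=s0 accept=s7 s0-x->s1 s0-y->s2 s1-x->s1 s1-y->s1 s2-x->s1 s2-y->s3 s3-x->s1 s3-y->s4 s4-x->s5 s4-y->s4 s5-x->s6 s5-y->s4 s6-x->s6 s6-y->s7 s7-x->s5 s7-y->s4

Build one automaton per condition and run them in lockstep. The first has 5 states tracking whether the input so far still matches the prefix `yyy`; the second has 4 states tracking how much of the suffix `xxy` has currently been matched. A product state is a pair (one from each), accepting exactly when both do. Minimizing collapses redundant product states.
An 8-state machine:
        x   y  
>  s0   s1  s2 
   s1   s1  s1 
   s2   s1  s3 
   s3   s1  s4 
   s4   s5  s4 
   s5   s6  s4 
   s6   s6  s7 
 * s7   s5  s4 
(> = start, * = accepting)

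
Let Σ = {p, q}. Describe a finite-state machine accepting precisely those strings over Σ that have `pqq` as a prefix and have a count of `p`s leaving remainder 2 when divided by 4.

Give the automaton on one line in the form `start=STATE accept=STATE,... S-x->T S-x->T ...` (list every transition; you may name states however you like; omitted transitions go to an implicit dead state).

Run two small machines in parallel and take their product. One (5 states) tracks whether the input so far still matches the prefix `pqq`; the other (4 states) tracks the count of `p`s modulo 4. Each combined state is a pair, one component from each; accept when both components accept.
11 states suffice.
          p    q  
>  s0     s1   s2 
   s1     s3   s4 
   s2     s5   s2 
   s3     s6   s3 
   s4     s3   s7 
   s5     s3   s5 
   s6     s2   s6 
   s7     s8   s7 
 * s8     s9   s8 
   s9    s10   s9 
   s10    s7  s10 
(> = start, * = accepting)

start=s0 accept=s8 s0-p->s1 s0-q->s2 s1-p->s3 s1-q->s4 s2-p->s5 s2-q->s2 s3-p->s6 s3-q->s3 s4-p->s3 s4-q->s7 s5-p->s3 s5-q->s5 s6-p->s2 s6-q->s6 s7-p->s8 s7-q->s7 s8-p->s9 s8-q->s8 s9-p->s10 s9-q->s9 s10-p->s7 s10-q->s10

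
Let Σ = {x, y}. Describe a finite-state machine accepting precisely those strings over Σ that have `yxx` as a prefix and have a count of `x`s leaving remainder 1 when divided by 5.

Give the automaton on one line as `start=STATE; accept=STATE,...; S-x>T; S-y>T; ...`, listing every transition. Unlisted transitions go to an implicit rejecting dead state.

start=S0; accept=S8; S0-x>S1; S0-y>S2; S1-x>S1; S1-y>S1; S2-x>S3; S2-y>S1; S3-x>S4; S3-y>S1; S4-x>S5; S4-y>S4; S5-x>S6; S5-y>S5; S6-x>S7; S6-y>S6; S7-x>S8; S7-y>S7; S8-x>S4; S8-y>S8

Handle the two conditions separately and then intersect. One (5 states) tracks whether the input so far still matches the prefix `yxx`; the other (5 states) tracks the count of `x`s modulo 5. Each combined state is a pair, one component from each; accept when both components accept. After merging equivalent states the machine shrinks.
        x   y  
>  S0   S1  S2 
   S1   S1  S1 
   S2   S3  S1 
   S3   S4  S1 
   S4   S5  S4 
   S5   S6  S5 
   S6   S7  S6 
   S7   S8  S7 
 * S8   S4  S8 
(> = start, * = accepting)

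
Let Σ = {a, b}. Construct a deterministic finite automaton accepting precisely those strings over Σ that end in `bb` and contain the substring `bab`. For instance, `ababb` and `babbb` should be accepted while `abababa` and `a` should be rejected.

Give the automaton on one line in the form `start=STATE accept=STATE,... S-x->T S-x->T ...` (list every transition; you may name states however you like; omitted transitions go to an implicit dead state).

start=q0 accept=q5 q0-a->q0 q0-b->q1 q1-a->q2 q1-b->q1 q2-a->q0 q2-b->q3 q3-a->q4 q3-b->q5 q4-a->q4 q4-b->q3 q5-a->q4 q5-b->q5

Run two small machines in parallel and take their product. One (3 states) tracks how much of the suffix `bb` has currently been matched; the other (4 states) tracks whether and how much of `bab` has been seen. Each combined state is a pair, one component from each; accept when both components accept. Equivalent product states are then merged.
With 6 states:
        a   b  
>  q0   q0  q1 
   q1   q2  q1 
   q2   q0  q3 
   q3   q4  q5 
   q4   q4  q3 
 * q5   q4  q5 
(> = start, * = accepting)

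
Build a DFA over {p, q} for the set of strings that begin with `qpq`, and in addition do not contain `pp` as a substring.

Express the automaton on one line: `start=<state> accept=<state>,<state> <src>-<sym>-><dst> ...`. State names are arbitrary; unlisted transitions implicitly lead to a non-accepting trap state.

Handle the two conditions separately and then intersect. The first has 5 states tracking whether the input so far still matches the prefix `qpq`; the second has 3 states tracking partial matches of the forbidden pattern `pp`. A product state is a pair (one from each), accepting exactly when both do. Minimizing collapses redundant product states.
        p   q  
>  S0   S1  S2 
   S1   S1  S1 
   S2   S3  S1 
   S3   S1  S4 
 * S4   S5  S4 
 * S5   S1  S4 
(> = start, * = accepting)

start=S0 accept=S4,S5 S0-p->S1 S0-q->S2 S1-p->S1 S1-q->S1 S2-p->S3 S2-q->S1 S3-p->S1 S3-q->S4 S4-p->S5 S4-q->S4 S5-p->S1 S5-q->S4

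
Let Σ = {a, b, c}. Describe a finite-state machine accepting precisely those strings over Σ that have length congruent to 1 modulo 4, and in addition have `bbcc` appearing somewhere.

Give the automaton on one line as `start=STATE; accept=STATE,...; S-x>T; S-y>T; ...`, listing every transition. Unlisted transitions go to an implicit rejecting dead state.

start=s0; accept=s16; s0-a>s1; s0-b>s2; s0-c>s1; s1-a>s3; s1-b>s4; s1-c>s3; s2-a>s3; s2-b>s5; s2-c>s3; s3-a>s6; s3-b>s7; s3-c>s6; s4-a>s6; s4-b>s8; s4-c>s6; s5-a>s6; s5-b>s8; s5-c>s9; s6-a>s0; s6-b>s10; s6-c>s0; s7-a>s0; s7-b>s11; s7-c>s0; s8-a>s0; s8-b>s11; s8-c>s12; s9-a>s0; s9-b>s10; s9-c>s13; s10-a>s1; s10-b>s14; s10-c>s1; s11-a>s1; s11-b>s14; s11-c>s15; s12-a>s1; s12-b>s2; s12-c>s16; s13-a>s16; s13-b>s16; s13-c>s16; s14-a>s3; s14-b>s5; s14-c>s17; s15-a>s3; s15-b>s4; s15-c>s18; s16-a>s18; s16-b>s18; s16-c>s18; s17-a>s6; s17-b>s7; s17-c>s19; s18-a>s19; s18-b>s19; s18-c>s19; s19-a>s13; s19-b>s13; s19-c>s13

Build one automaton per condition and run them in lockstep. One (4 states) tracks the input length modulo 4; the other (5 states) tracks whether and how much of `bbcc` has been seen. Each combined state is a pair, one component from each; accept when both components accept.
20 states suffice.
          a    b    c  
>  s0     s1   s2   s1 
   s1     s3   s4   s3 
   s2     s3   s5   s3 
   s3     s6   s7   s6 
   s4     s6   s8   s6 
   s5     s6   s8   s9 
   s6     s0  s10   s0 
   s7     s0  s11   s0 
   s8     s0  s11  s12 
   s9     s0  s10  s13 
   s10    s1  s14   s1 
   s11    s1  s14  s15 
   s12    s1   s2  s16 
   s13   s16  s16  s16 
   s14    s3   s5  s17 
   s15    s3   s4  s18 
 * s16   s18  s18  s18 
   s17    s6   s7  s19 
   s18   s19  s19  s19 
   s19   s13  s13  s13 
(> = start, * = accepting)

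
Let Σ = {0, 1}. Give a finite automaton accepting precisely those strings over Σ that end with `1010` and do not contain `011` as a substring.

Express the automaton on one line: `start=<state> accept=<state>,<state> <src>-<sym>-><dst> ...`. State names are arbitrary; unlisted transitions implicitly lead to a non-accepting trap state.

Handle the two conditions separately and then intersect. One (5 states) tracks how much of the suffix `1010` has currently been matched; the other (4 states) tracks partial matches of the forbidden pattern `011`. Each combined state is a pair, one component from each; accept when both components accept.
12 states suffice.
       0  1 
>  A   B  C 
   B   B  D 
   C   E  C 
   D   E  F 
   E   B  G 
   F   H  F 
   G   I  F 
   H   J  K 
 * I   B  G 
   J   J  F 
   K   L  F 
   L   J  K 
(> = start, * = accepting)

start=A accept=I A-0->B A-1->C B-0->B B-1->D C-0->E C-1->C D-0->E D-1->F E-0->B E-1->G F-0->H F-1->F G-0->I G-1->F H-0->J H-1->K I-0->B I-1->G J-0->J J-1->F K-0->L K-1->F L-0->J L-1->K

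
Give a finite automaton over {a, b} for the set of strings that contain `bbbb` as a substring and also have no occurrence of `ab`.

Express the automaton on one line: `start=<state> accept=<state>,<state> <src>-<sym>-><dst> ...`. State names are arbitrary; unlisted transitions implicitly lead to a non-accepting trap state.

start=q0 accept=q5,q6 q0-a->q1 q0-b->q2 q1-a->q1 q1-b->q1 q2-a->q1 q2-b->q3 q3-a->q1 q3-b->q4 q4-a->q1 q4-b->q5 q5-a->q6 q5-b->q5 q6-a->q6 q6-b->q1

Build one automaton per condition and run them in lockstep. One (5 states) tracks whether and how much of `bbbb` has been seen; the other (3 states) tracks partial matches of the forbidden pattern `ab`. Each combined state is a pair, one component from each; accept when both components accept. After merging equivalent states the machine shrinks.
A 7-state machine:
        a   b  
>  q0   q1  q2 
   q1   q1  q1 
   q2   q1  q3 
   q3   q1  q4 
   q4   q1  q5 
 * q5   q6  q5 
 * q6   q6  q1 
(> = start, * = accepting)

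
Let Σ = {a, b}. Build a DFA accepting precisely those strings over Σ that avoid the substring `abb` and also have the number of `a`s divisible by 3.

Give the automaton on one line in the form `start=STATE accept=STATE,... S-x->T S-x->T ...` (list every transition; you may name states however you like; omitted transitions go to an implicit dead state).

Build one automaton per condition and run them in lockstep. One (4 states) tracks partial matches of the forbidden pattern `abb`; the other (3 states) tracks the count of `a`s modulo 3. Each combined state is a pair, one component from each; accept when both components accept. Equivalent product states are then merged.
An 8-state machine:
        a   b  
>* q0   q1  q0 
   q1   q2  q3 
   q2   q4  q5 
   q3   q2  q6 
 * q4   q1  q7 
   q5   q4  q6 
   q6   q6  q6 
 * q7   q1  q6 
(> = start, * = accepting)

start=q0 accept=q0,q4,q7 q0-a->q1 q0-b->q0 q1-a->q2 q1-b->q3 q2-a->q4 q2-b->q5 q3-a->q2 q3-b->q6 q4-a->q1 q4-b->q7 q5-a->q4 q5-b->q6 q6-a->q6 q6-b->q6 q7-a->q1 q7-b->q6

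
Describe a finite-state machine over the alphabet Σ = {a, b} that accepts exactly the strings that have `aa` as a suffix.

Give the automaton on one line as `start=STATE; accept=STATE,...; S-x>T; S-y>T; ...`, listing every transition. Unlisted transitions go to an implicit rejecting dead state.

Let each state record the length of the longest suffix of the input read so far that is also a prefix of `aa`. s1 means the last symbol is `a`; s2 means the last 2 symbols are `aa`. Accept only at s2, where the string currently ends in `aa`.
With 3 states:
        a   b  
>  s0   s1  s0 
   s1   s2  s0 
 * s2   s2  s0 
(> = start, * = accepting)

start=s0; accept=s2; s0-a>s1; s0-b>s0; s1-a>s2; s1-b>s0; s2-a>s2; s2-b>s0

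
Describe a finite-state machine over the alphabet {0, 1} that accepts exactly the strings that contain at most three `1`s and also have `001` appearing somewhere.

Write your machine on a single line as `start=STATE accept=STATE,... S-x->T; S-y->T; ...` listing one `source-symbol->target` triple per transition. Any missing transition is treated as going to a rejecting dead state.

Run two small machines in parallel and take their product. One (5 states) tracks the count of `1`s, saturating at 4; the other (4 states) tracks whether and how much of `001` has been seen. Each combined state is a pair, one component from each; accept when both components accept. After merging equivalent states the machine shrinks.
13 states suffice.
          0    1  
>  q0     q1   q2 
   q1     q3   q2 
   q2     q4   q5 
   q3     q3   q6 
   q4     q7   q5 
   q5     q8   q9 
 * q6     q6  q10 
   q7     q7  q10 
   q8    q11   q9 
   q9     q9   q9 
 * q10   q10  q12 
   q11   q11  q12 
 * q12   q12   q9 
(> = start, * = accepting)

start=q0; accept=q6,q10,q12; q0-0->q1; q0-1->q2; q1-0->q3; q1-1->q2; q2-0->q4; q2-1->q5; q3-0->q3; q3-1->q6; q4-0->q7; q4-1->q5; q5-0->q8; q5-1->q9; q6-0->q6; q6-1->q10; q7-0->q7; q7-1->q10; q8-0->q11; q8-1->q9; q9-0->q9; q9-1->q9; q10-0->q10; q10-1->q12; q11-0->q11; q11-1->q12; q12-0->q12; q12-1->q9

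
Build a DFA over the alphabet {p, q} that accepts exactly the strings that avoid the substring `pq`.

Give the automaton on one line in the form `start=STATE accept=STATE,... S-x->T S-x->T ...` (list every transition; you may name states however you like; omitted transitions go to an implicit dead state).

start=S0 accept=S0,S1 S0-p->S1 S0-q->S0 S1-p->S1 S1-q->S2 S2-p->S2 S2-q->S2

This is the complement of 'contains `pq`'. Use the same substring-matching states — S0 through S2 holding how much of `pq` has just been matched — but flip the accepting set: everything except the trap S2 accepts.
3 states suffice.
        p   q  
>* S0   S1  S0 
 * S1   S1  S2 
   S2   S2  S2 
(> = start, * = accepting)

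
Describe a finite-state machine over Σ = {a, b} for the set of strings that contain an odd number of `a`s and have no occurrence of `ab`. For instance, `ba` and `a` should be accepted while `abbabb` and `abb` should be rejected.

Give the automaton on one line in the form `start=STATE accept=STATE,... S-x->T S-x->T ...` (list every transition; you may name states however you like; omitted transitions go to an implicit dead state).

Handle the two conditions separately and then intersect. One (2 states) tracks the count of `a`s modulo 2; the other (3 states) tracks partial matches of the forbidden pattern `ab`. Each combined state is a pair, one component from each; accept when both components accept. After merging equivalent states the machine shrinks.
A 4-state machine:
        a   b  
>  q0   q1  q0 
 * q1   q2  q3 
   q2   q1  q3 
   q3   q3  q3 
(> = start, * = accepting)

start=q0 accept=q1 q0-a->q1 q0-b->q0 q1-a->q2 q1-b->q3 q2-a->q1 q2-b->q3 q3-a->q3 q3-b->q3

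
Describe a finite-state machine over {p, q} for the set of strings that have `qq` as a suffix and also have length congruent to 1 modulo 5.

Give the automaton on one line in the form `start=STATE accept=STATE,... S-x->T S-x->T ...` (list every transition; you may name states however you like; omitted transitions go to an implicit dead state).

Run two small machines in parallel and take their product. The first has 3 states tracking how much of the suffix `qq` has currently been matched; the second has 5 states tracking the input length modulo 5. A product state is a pair (one from each), accepting exactly when both do. Minimizing collapses redundant product states.
With 7 states:
        p   q  
>  S0   S1  S1 
   S1   S2  S2 
   S2   S3  S3 
   S3   S4  S4 
   S4   S0  S5 
   S5   S1  S6 
 * S6   S2  S2 
(> = start, * = accepting)

start=S0 accept=S6 S0-p->S1 S0-q->S1 S1-p->S2 S1-q->S2 S2-p->S3 S2-q->S3 S3-p->S4 S3-q->S4 S4-p->S0 S4-q->S5 S5-p->S1 S5-q->S6 S6-p->S2 S6-q->S2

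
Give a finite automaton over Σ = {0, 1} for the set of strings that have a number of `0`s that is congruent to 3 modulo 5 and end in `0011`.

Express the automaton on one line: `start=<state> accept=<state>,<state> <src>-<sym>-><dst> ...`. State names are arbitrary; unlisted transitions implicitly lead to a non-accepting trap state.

Run two small machines in parallel and take their product. The first has 5 states tracking the count of `0`s modulo 5; the second has 5 states tracking how much of the suffix `0011` has currently been matched. A product state is a pair (one from each), accepting exactly when both do. Equivalent product states are then merged.
A 9-state machine:
       0  1 
>  A   B  A 
   B   C  B 
   C   D  E 
   D   F  G 
   E   H  E 
   F   A  F 
   G   F  I 
   H   F  H 
 * I   F  H 
(> = start, * = accepting)

start=A accept=I A-0->B A-1->A B-0->C B-1->B C-0->D C-1->E D-0->F D-1->G E-0->H E-1->E F-0->A F-1->F G-0->F G-1->I H-0->F H-1->H I-0->F I-1->H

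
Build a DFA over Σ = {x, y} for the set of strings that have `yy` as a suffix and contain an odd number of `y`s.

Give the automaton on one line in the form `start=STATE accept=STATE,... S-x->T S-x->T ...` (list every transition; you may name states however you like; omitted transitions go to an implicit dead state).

start=A accept=D A-x->A A-y->B B-x->B B-y->C C-x->A C-y->D D-x->B D-y->C

Run two small machines in parallel and take their product. One (3 states) tracks how much of the suffix `yy` has currently been matched; the other (2 states) tracks the count of `y`s modulo 2. Each combined state is a pair, one component from each; accept when both components accept. After merging equivalent states the machine shrinks.
A 4-state machine:
       x  y 
>  A   A  B 
   B   B  C 
   C   A  D 
 * D   B  C 
(> = start, * = accepting)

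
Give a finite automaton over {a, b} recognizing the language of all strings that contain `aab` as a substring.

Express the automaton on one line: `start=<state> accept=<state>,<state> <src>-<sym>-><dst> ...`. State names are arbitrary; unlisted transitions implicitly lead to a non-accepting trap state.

Track how much of `aab` has been matched so far: state q0 is no progress, q3 is the absorbing accept state reached once `aab` has occurred. Intermediate states record partial matches; on a mismatch, fall back to the longest reusable overlap.
With 4 states:
        a   b  
>  q0   q1  q0 
   q1   q2  q0 
   q2   q2  q3 
 * q3   q3  q3 
(> = start, * = accepting)

start=q0 accept=q3 q0-a->q1 q0-b->q0 q1-a->q2 q1-b->q0 q2-a->q2 q2-b->q3 q3-a->q3 q3-b->q3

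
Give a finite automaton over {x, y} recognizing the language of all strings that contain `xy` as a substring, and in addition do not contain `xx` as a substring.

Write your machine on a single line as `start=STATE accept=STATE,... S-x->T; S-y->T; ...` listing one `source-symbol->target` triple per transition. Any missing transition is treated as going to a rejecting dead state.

Build one automaton per condition and run them in lockstep. One (3 states) tracks whether and how much of `xy` has been seen; the other (3 states) tracks partial matches of the forbidden pattern `xx`. Each combined state is a pair, one component from each; accept when both components accept. Minimizing collapses redundant product states.
5 states suffice.
       x  y 
>  A   B  A 
   B   C  D 
   C   C  C 
 * D   E  D 
 * E   C  D 
(> = start, * = accepting)

start=A; accept=D,E; A-x->B; A-y->A; B-x->C; B-y->D; C-x->C; C-y->C; D-x->E; D-y->D; E-x->C; E-y->D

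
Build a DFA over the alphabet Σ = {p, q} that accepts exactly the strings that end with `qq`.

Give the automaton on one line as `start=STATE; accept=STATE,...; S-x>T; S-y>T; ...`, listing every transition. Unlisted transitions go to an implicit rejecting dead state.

Let each state record the length of the longest suffix of the input read so far that is also a prefix of `qq`. s1 means the last symbol is `q`; s2 means the last 2 symbols are `qq`. Accept only at s2, where the string currently ends in `qq`.
With 3 states:
        p   q  
>  s0   s0  s1 
   s1   s0  s2 
 * s2   s0  s2 
(> = start, * = accepting)

start=s0; accept=s2; s0-p>s0; s0-q>s1; s1-p>s0; s1-q>s2; s2-p>s0; s2-q>s2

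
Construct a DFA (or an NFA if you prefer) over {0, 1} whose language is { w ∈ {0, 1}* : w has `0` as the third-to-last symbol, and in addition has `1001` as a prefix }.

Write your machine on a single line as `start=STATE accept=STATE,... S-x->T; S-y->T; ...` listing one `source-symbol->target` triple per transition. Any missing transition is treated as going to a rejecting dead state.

Run two small machines in parallel and take their product. One (15 states) tracks the last 3 symbols read; the other (6 states) tracks whether the input so far still matches the prefix `1001`. Each combined state is a pair, one component from each; accept when both components accept.
With 24 states:
          0    1  
>  q0     q1   q2 
   q1     q3   q4 
   q2     q5   q6 
   q3     q7   q8 
   q4     q9  q10 
   q5    q11  q12 
   q6    q13  q14 
   q7     q7   q8 
   q8     q9  q10 
   q9    q15  q12 
   q10   q13  q14 
   q11    q7  q16 
   q12    q9  q10 
   q13   q15  q12 
   q14   q13  q14 
   q15    q7   q8 
 * q16   q17  q18 
 * q17   q19  q20 
 * q18   q21  q22 
   q19   q23  q16 
   q20   q17  q18 
   q21   q19  q20 
   q22   q21  q22 
 * q23   q23  q16 
(> = start, * = accepting)

start=q0; accept=q16,q17,q18,q23; q0-0->q1; q0-1->q2; q1-0->q3; q1-1->q4; q2-0->q5; q2-1->q6; q3-0->q7; q3-1->q8; q4-0->q9; q4-1->q10; q5-0->q11; q5-1->q12; q6-0->q13; q6-1->q14; q7-0->q7; q7-1->q8; q8-0->q9; q8-1->q10; q9-0->q15; q9-1->q12; q10-0->q13; q10-1->q14; q11-0->q7; q11-1->q16; q12-0->q9; q12-1->q10; q13-0->q15; q13-1->q12; q14-0->q13; q14-1->q14; q15-0->q7; q15-1->q8; q16-0->q17; q16-1->q18; q17-0->q19; q17-1->q20; q18-0->q21; q18-1->q22; q19-0->q23; q19-1->q16; q20-0->q17; q20-1->q18; q21-0->q19; q21-1->q20; q22-0->q21; q22-1->q22; q23-0->q23; q23-1->q16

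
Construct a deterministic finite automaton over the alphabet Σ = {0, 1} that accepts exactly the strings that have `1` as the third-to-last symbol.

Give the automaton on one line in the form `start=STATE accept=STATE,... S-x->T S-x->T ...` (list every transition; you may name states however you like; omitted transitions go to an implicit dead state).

start=S0 accept=S11,S12,S13,S14 S0-0->S1 S0-1->S2 S1-0->S3 S1-1->S4 S2-0->S5 S2-1->S6 S3-0->S7 S3-1->S8 S4-0->S9 S4-1->S10 S5-0->S11 S5-1->S12 S6-0->S13 S6-1->S14 S7-0->S7 S7-1->S8 S8-0->S9 S8-1->S10 S9-0->S11 S9-1->S12 S10-0->S13 S10-1->S14 S11-0->S7 S11-1->S8 S12-0->S9 S12-1->S10 S13-0->S11 S13-1->S12 S14-0->S13 S14-1->S14

Because acceptance depends on a position counted from the end, the machine has to buffer the most recent 3 symbols. Make each state the string of the last up-to-3 symbols read; on input `x` shift the window left and append `x`. Accept when the buffered window has length 3 and begins with `1`.
A 15-state machine:
          0    1  
>  S0     S1   S2 
   S1     S3   S4 
   S2     S5   S6 
   S3     S7   S8 
   S4     S9  S10 
   S5    S11  S12 
   S6    S13  S14 
   S7     S7   S8 
   S8     S9  S10 
   S9    S11  S12 
   S10   S13  S14 
 * S11    S7   S8 
 * S12    S9  S10 
 * S13   S11  S12 
 * S14   S13  S14 
(> = start, * = accepting)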